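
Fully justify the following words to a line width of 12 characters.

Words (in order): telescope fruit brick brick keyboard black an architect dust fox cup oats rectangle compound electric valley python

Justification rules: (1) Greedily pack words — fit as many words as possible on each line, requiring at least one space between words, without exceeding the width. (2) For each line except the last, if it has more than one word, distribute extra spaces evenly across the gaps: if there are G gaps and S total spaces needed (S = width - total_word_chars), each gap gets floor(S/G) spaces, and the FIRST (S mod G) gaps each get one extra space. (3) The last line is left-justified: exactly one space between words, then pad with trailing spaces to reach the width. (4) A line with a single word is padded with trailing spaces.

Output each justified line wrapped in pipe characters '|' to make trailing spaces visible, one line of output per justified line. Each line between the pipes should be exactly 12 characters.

Line 1: ['telescope'] (min_width=9, slack=3)
Line 2: ['fruit', 'brick'] (min_width=11, slack=1)
Line 3: ['brick'] (min_width=5, slack=7)
Line 4: ['keyboard'] (min_width=8, slack=4)
Line 5: ['black', 'an'] (min_width=8, slack=4)
Line 6: ['architect'] (min_width=9, slack=3)
Line 7: ['dust', 'fox', 'cup'] (min_width=12, slack=0)
Line 8: ['oats'] (min_width=4, slack=8)
Line 9: ['rectangle'] (min_width=9, slack=3)
Line 10: ['compound'] (min_width=8, slack=4)
Line 11: ['electric'] (min_width=8, slack=4)
Line 12: ['valley'] (min_width=6, slack=6)
Line 13: ['python'] (min_width=6, slack=6)

Answer: |telescope   |
|fruit  brick|
|brick       |
|keyboard    |
|black     an|
|architect   |
|dust fox cup|
|oats        |
|rectangle   |
|compound    |
|electric    |
|valley      |
|python      |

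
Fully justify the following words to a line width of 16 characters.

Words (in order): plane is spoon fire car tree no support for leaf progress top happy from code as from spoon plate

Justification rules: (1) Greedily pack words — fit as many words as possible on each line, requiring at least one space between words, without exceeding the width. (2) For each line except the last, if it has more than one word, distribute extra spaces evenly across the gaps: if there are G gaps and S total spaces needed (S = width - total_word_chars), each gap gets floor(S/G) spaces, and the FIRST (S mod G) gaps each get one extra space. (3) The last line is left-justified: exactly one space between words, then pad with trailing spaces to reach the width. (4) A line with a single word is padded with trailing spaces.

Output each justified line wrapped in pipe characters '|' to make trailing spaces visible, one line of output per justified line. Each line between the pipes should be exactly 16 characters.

Line 1: ['plane', 'is', 'spoon'] (min_width=14, slack=2)
Line 2: ['fire', 'car', 'tree', 'no'] (min_width=16, slack=0)
Line 3: ['support', 'for', 'leaf'] (min_width=16, slack=0)
Line 4: ['progress', 'top'] (min_width=12, slack=4)
Line 5: ['happy', 'from', 'code'] (min_width=15, slack=1)
Line 6: ['as', 'from', 'spoon'] (min_width=13, slack=3)
Line 7: ['plate'] (min_width=5, slack=11)

Answer: |plane  is  spoon|
|fire car tree no|
|support for leaf|
|progress     top|
|happy  from code|
|as   from  spoon|
|plate           |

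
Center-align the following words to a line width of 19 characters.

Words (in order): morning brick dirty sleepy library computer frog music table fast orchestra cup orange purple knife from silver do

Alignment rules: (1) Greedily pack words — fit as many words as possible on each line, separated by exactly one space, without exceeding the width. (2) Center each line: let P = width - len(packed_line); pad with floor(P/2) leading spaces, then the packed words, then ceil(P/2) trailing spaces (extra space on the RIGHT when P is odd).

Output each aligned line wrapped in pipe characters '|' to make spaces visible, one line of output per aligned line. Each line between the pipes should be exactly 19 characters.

Line 1: ['morning', 'brick', 'dirty'] (min_width=19, slack=0)
Line 2: ['sleepy', 'library'] (min_width=14, slack=5)
Line 3: ['computer', 'frog', 'music'] (min_width=19, slack=0)
Line 4: ['table', 'fast'] (min_width=10, slack=9)
Line 5: ['orchestra', 'cup'] (min_width=13, slack=6)
Line 6: ['orange', 'purple', 'knife'] (min_width=19, slack=0)
Line 7: ['from', 'silver', 'do'] (min_width=14, slack=5)

Answer: |morning brick dirty|
|  sleepy library   |
|computer frog music|
|    table fast     |
|   orchestra cup   |
|orange purple knife|
|  from silver do   |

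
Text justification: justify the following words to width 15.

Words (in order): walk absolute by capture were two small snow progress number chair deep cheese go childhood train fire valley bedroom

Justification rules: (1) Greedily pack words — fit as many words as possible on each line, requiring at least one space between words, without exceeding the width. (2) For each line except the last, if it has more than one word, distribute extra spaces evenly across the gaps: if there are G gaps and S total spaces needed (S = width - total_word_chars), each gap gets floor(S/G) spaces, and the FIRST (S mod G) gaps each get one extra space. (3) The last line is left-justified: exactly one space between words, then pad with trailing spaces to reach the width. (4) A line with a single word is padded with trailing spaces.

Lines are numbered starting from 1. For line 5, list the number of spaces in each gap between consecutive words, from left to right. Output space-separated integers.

Answer: 6

Derivation:
Line 1: ['walk', 'absolute'] (min_width=13, slack=2)
Line 2: ['by', 'capture', 'were'] (min_width=15, slack=0)
Line 3: ['two', 'small', 'snow'] (min_width=14, slack=1)
Line 4: ['progress', 'number'] (min_width=15, slack=0)
Line 5: ['chair', 'deep'] (min_width=10, slack=5)
Line 6: ['cheese', 'go'] (min_width=9, slack=6)
Line 7: ['childhood', 'train'] (min_width=15, slack=0)
Line 8: ['fire', 'valley'] (min_width=11, slack=4)
Line 9: ['bedroom'] (min_width=7, slack=8)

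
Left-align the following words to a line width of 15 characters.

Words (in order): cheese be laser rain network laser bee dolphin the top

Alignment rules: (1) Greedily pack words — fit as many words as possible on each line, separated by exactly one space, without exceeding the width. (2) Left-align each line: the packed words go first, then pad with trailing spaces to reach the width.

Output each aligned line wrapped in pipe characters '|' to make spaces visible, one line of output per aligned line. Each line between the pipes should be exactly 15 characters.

Line 1: ['cheese', 'be', 'laser'] (min_width=15, slack=0)
Line 2: ['rain', 'network'] (min_width=12, slack=3)
Line 3: ['laser', 'bee'] (min_width=9, slack=6)
Line 4: ['dolphin', 'the', 'top'] (min_width=15, slack=0)

Answer: |cheese be laser|
|rain network   |
|laser bee      |
|dolphin the top|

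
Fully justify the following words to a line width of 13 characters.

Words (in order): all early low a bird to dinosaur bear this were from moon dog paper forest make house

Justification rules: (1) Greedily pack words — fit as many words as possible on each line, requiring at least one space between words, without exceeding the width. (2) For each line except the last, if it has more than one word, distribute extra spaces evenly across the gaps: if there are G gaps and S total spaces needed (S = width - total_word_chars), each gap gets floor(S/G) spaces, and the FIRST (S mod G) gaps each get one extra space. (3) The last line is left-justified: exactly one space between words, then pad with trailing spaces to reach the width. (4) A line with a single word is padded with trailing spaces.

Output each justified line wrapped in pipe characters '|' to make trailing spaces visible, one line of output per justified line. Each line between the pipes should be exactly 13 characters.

Answer: |all early low|
|a   bird   to|
|dinosaur bear|
|this     were|
|from moon dog|
|paper  forest|
|make house   |

Derivation:
Line 1: ['all', 'early', 'low'] (min_width=13, slack=0)
Line 2: ['a', 'bird', 'to'] (min_width=9, slack=4)
Line 3: ['dinosaur', 'bear'] (min_width=13, slack=0)
Line 4: ['this', 'were'] (min_width=9, slack=4)
Line 5: ['from', 'moon', 'dog'] (min_width=13, slack=0)
Line 6: ['paper', 'forest'] (min_width=12, slack=1)
Line 7: ['make', 'house'] (min_width=10, slack=3)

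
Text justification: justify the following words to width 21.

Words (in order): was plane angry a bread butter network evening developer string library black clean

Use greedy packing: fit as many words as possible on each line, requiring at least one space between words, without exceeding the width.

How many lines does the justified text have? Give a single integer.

Answer: 5

Derivation:
Line 1: ['was', 'plane', 'angry', 'a'] (min_width=17, slack=4)
Line 2: ['bread', 'butter', 'network'] (min_width=20, slack=1)
Line 3: ['evening', 'developer'] (min_width=17, slack=4)
Line 4: ['string', 'library', 'black'] (min_width=20, slack=1)
Line 5: ['clean'] (min_width=5, slack=16)
Total lines: 5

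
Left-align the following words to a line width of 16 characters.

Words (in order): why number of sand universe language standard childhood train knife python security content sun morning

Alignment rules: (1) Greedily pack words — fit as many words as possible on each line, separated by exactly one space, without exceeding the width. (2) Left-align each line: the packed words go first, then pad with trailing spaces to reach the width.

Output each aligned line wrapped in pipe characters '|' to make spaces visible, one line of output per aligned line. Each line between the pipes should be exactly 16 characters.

Line 1: ['why', 'number', 'of'] (min_width=13, slack=3)
Line 2: ['sand', 'universe'] (min_width=13, slack=3)
Line 3: ['language'] (min_width=8, slack=8)
Line 4: ['standard'] (min_width=8, slack=8)
Line 5: ['childhood', 'train'] (min_width=15, slack=1)
Line 6: ['knife', 'python'] (min_width=12, slack=4)
Line 7: ['security', 'content'] (min_width=16, slack=0)
Line 8: ['sun', 'morning'] (min_width=11, slack=5)

Answer: |why number of   |
|sand universe   |
|language        |
|standard        |
|childhood train |
|knife python    |
|security content|
|sun morning     |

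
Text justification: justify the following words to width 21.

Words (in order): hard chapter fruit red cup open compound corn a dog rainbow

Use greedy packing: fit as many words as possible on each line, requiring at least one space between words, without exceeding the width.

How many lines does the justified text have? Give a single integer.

Answer: 3

Derivation:
Line 1: ['hard', 'chapter', 'fruit'] (min_width=18, slack=3)
Line 2: ['red', 'cup', 'open', 'compound'] (min_width=21, slack=0)
Line 3: ['corn', 'a', 'dog', 'rainbow'] (min_width=18, slack=3)
Total lines: 3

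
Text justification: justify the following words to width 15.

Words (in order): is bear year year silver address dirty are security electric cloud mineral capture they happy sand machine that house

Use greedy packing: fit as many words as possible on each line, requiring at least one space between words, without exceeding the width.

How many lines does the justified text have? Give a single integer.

Answer: 9

Derivation:
Line 1: ['is', 'bear', 'year'] (min_width=12, slack=3)
Line 2: ['year', 'silver'] (min_width=11, slack=4)
Line 3: ['address', 'dirty'] (min_width=13, slack=2)
Line 4: ['are', 'security'] (min_width=12, slack=3)
Line 5: ['electric', 'cloud'] (min_width=14, slack=1)
Line 6: ['mineral', 'capture'] (min_width=15, slack=0)
Line 7: ['they', 'happy', 'sand'] (min_width=15, slack=0)
Line 8: ['machine', 'that'] (min_width=12, slack=3)
Line 9: ['house'] (min_width=5, slack=10)
Total lines: 9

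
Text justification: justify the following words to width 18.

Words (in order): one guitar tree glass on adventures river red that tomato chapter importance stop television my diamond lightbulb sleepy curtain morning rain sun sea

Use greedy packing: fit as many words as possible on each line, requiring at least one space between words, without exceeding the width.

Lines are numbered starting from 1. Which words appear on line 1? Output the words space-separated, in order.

Answer: one guitar tree

Derivation:
Line 1: ['one', 'guitar', 'tree'] (min_width=15, slack=3)
Line 2: ['glass', 'on'] (min_width=8, slack=10)
Line 3: ['adventures', 'river'] (min_width=16, slack=2)
Line 4: ['red', 'that', 'tomato'] (min_width=15, slack=3)
Line 5: ['chapter', 'importance'] (min_width=18, slack=0)
Line 6: ['stop', 'television', 'my'] (min_width=18, slack=0)
Line 7: ['diamond', 'lightbulb'] (min_width=17, slack=1)
Line 8: ['sleepy', 'curtain'] (min_width=14, slack=4)
Line 9: ['morning', 'rain', 'sun'] (min_width=16, slack=2)
Line 10: ['sea'] (min_width=3, slack=15)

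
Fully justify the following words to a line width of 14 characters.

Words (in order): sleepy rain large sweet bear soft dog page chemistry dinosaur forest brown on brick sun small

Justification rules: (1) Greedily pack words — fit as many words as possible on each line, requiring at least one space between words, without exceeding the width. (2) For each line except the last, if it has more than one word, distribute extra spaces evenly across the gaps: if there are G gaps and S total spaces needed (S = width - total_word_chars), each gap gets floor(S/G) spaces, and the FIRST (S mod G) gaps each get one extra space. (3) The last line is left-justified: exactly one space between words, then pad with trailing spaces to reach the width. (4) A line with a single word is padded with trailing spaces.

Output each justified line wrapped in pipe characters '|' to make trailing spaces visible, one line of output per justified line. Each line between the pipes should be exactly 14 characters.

Line 1: ['sleepy', 'rain'] (min_width=11, slack=3)
Line 2: ['large', 'sweet'] (min_width=11, slack=3)
Line 3: ['bear', 'soft', 'dog'] (min_width=13, slack=1)
Line 4: ['page', 'chemistry'] (min_width=14, slack=0)
Line 5: ['dinosaur'] (min_width=8, slack=6)
Line 6: ['forest', 'brown'] (min_width=12, slack=2)
Line 7: ['on', 'brick', 'sun'] (min_width=12, slack=2)
Line 8: ['small'] (min_width=5, slack=9)

Answer: |sleepy    rain|
|large    sweet|
|bear  soft dog|
|page chemistry|
|dinosaur      |
|forest   brown|
|on  brick  sun|
|small         |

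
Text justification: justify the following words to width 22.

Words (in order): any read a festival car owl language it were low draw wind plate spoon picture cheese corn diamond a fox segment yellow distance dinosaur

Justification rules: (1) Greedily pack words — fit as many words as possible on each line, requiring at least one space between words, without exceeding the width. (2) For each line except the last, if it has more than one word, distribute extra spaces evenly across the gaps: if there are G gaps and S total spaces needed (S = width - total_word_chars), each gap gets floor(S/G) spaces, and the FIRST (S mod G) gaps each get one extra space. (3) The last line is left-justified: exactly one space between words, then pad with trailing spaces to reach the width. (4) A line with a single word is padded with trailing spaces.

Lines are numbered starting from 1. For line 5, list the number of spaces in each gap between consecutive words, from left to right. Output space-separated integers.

Answer: 2 1 1

Derivation:
Line 1: ['any', 'read', 'a', 'festival'] (min_width=19, slack=3)
Line 2: ['car', 'owl', 'language', 'it'] (min_width=19, slack=3)
Line 3: ['were', 'low', 'draw', 'wind'] (min_width=18, slack=4)
Line 4: ['plate', 'spoon', 'picture'] (min_width=19, slack=3)
Line 5: ['cheese', 'corn', 'diamond', 'a'] (min_width=21, slack=1)
Line 6: ['fox', 'segment', 'yellow'] (min_width=18, slack=4)
Line 7: ['distance', 'dinosaur'] (min_width=17, slack=5)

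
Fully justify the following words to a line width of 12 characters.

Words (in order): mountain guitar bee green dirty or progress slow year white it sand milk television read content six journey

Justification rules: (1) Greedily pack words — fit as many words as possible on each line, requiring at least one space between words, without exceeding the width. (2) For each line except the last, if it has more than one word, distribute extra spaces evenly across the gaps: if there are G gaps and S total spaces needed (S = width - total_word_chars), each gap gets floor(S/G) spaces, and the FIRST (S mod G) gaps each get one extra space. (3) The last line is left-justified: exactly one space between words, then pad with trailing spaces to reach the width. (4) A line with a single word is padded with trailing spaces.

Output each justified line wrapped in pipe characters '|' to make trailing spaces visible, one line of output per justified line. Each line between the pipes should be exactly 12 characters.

Line 1: ['mountain'] (min_width=8, slack=4)
Line 2: ['guitar', 'bee'] (min_width=10, slack=2)
Line 3: ['green', 'dirty'] (min_width=11, slack=1)
Line 4: ['or', 'progress'] (min_width=11, slack=1)
Line 5: ['slow', 'year'] (min_width=9, slack=3)
Line 6: ['white', 'it'] (min_width=8, slack=4)
Line 7: ['sand', 'milk'] (min_width=9, slack=3)
Line 8: ['television'] (min_width=10, slack=2)
Line 9: ['read', 'content'] (min_width=12, slack=0)
Line 10: ['six', 'journey'] (min_width=11, slack=1)

Answer: |mountain    |
|guitar   bee|
|green  dirty|
|or  progress|
|slow    year|
|white     it|
|sand    milk|
|television  |
|read content|
|six journey |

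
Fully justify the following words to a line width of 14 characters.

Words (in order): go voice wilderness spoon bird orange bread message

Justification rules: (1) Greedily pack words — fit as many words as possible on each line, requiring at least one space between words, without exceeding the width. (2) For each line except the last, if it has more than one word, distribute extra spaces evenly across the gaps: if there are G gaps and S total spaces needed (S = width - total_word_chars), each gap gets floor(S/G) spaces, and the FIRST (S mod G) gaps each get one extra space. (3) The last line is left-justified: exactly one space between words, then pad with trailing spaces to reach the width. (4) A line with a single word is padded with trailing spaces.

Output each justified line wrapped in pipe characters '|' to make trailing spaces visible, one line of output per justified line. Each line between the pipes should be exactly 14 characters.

Answer: |go       voice|
|wilderness    |
|spoon     bird|
|orange   bread|
|message       |

Derivation:
Line 1: ['go', 'voice'] (min_width=8, slack=6)
Line 2: ['wilderness'] (min_width=10, slack=4)
Line 3: ['spoon', 'bird'] (min_width=10, slack=4)
Line 4: ['orange', 'bread'] (min_width=12, slack=2)
Line 5: ['message'] (min_width=7, slack=7)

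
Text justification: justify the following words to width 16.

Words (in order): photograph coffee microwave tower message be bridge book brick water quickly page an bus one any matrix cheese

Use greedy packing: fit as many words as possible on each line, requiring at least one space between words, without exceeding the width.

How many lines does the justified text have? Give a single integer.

Line 1: ['photograph'] (min_width=10, slack=6)
Line 2: ['coffee', 'microwave'] (min_width=16, slack=0)
Line 3: ['tower', 'message', 'be'] (min_width=16, slack=0)
Line 4: ['bridge', 'book'] (min_width=11, slack=5)
Line 5: ['brick', 'water'] (min_width=11, slack=5)
Line 6: ['quickly', 'page', 'an'] (min_width=15, slack=1)
Line 7: ['bus', 'one', 'any'] (min_width=11, slack=5)
Line 8: ['matrix', 'cheese'] (min_width=13, slack=3)
Total lines: 8

Answer: 8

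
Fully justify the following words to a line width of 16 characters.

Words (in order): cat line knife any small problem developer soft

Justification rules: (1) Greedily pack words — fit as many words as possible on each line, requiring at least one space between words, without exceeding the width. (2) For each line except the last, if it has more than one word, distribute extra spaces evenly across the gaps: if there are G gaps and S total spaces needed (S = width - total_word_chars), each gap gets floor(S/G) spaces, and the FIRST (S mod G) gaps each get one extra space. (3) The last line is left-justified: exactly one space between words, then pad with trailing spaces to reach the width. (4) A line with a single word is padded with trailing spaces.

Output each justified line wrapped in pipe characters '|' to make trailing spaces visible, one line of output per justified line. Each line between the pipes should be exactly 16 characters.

Line 1: ['cat', 'line', 'knife'] (min_width=14, slack=2)
Line 2: ['any', 'small'] (min_width=9, slack=7)
Line 3: ['problem'] (min_width=7, slack=9)
Line 4: ['developer', 'soft'] (min_width=14, slack=2)

Answer: |cat  line  knife|
|any        small|
|problem         |
|developer soft  |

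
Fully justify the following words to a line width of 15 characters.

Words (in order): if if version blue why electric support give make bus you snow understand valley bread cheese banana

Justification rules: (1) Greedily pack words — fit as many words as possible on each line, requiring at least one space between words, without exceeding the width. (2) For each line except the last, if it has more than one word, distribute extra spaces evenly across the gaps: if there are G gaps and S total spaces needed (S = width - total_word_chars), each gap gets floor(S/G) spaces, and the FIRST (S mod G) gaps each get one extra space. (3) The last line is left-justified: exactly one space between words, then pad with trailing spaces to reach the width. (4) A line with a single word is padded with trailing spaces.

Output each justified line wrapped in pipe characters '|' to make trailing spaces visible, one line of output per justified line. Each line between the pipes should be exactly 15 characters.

Line 1: ['if', 'if', 'version'] (min_width=13, slack=2)
Line 2: ['blue', 'why'] (min_width=8, slack=7)
Line 3: ['electric'] (min_width=8, slack=7)
Line 4: ['support', 'give'] (min_width=12, slack=3)
Line 5: ['make', 'bus', 'you'] (min_width=12, slack=3)
Line 6: ['snow', 'understand'] (min_width=15, slack=0)
Line 7: ['valley', 'bread'] (min_width=12, slack=3)
Line 8: ['cheese', 'banana'] (min_width=13, slack=2)

Answer: |if  if  version|
|blue        why|
|electric       |
|support    give|
|make   bus  you|
|snow understand|
|valley    bread|
|cheese banana  |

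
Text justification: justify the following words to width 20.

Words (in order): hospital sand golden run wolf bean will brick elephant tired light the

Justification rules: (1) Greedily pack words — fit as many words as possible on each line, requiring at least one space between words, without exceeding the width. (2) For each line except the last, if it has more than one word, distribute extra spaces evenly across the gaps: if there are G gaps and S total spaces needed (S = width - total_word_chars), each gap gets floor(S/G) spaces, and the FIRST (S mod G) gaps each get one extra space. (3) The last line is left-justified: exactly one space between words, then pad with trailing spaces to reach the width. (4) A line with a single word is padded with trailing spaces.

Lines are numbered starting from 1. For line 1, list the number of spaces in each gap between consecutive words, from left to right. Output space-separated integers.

Answer: 1 1

Derivation:
Line 1: ['hospital', 'sand', 'golden'] (min_width=20, slack=0)
Line 2: ['run', 'wolf', 'bean', 'will'] (min_width=18, slack=2)
Line 3: ['brick', 'elephant', 'tired'] (min_width=20, slack=0)
Line 4: ['light', 'the'] (min_width=9, slack=11)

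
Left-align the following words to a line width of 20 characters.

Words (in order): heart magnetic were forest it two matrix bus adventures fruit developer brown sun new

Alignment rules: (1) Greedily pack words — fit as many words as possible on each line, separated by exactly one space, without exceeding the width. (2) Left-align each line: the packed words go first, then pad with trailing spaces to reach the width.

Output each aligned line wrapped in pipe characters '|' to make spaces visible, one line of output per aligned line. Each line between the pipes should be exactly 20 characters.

Line 1: ['heart', 'magnetic', 'were'] (min_width=19, slack=1)
Line 2: ['forest', 'it', 'two', 'matrix'] (min_width=20, slack=0)
Line 3: ['bus', 'adventures', 'fruit'] (min_width=20, slack=0)
Line 4: ['developer', 'brown', 'sun'] (min_width=19, slack=1)
Line 5: ['new'] (min_width=3, slack=17)

Answer: |heart magnetic were |
|forest it two matrix|
|bus adventures fruit|
|developer brown sun |
|new                 |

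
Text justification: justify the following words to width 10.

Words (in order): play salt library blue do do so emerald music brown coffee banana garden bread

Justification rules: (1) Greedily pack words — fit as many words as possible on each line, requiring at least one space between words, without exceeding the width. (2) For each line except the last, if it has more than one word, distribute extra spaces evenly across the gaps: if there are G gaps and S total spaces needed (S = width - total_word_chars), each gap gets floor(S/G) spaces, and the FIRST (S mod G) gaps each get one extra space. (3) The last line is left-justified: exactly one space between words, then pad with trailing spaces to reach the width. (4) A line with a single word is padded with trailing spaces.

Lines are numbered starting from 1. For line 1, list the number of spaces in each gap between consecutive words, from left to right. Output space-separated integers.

Answer: 2

Derivation:
Line 1: ['play', 'salt'] (min_width=9, slack=1)
Line 2: ['library'] (min_width=7, slack=3)
Line 3: ['blue', 'do', 'do'] (min_width=10, slack=0)
Line 4: ['so', 'emerald'] (min_width=10, slack=0)
Line 5: ['music'] (min_width=5, slack=5)
Line 6: ['brown'] (min_width=5, slack=5)
Line 7: ['coffee'] (min_width=6, slack=4)
Line 8: ['banana'] (min_width=6, slack=4)
Line 9: ['garden'] (min_width=6, slack=4)
Line 10: ['bread'] (min_width=5, slack=5)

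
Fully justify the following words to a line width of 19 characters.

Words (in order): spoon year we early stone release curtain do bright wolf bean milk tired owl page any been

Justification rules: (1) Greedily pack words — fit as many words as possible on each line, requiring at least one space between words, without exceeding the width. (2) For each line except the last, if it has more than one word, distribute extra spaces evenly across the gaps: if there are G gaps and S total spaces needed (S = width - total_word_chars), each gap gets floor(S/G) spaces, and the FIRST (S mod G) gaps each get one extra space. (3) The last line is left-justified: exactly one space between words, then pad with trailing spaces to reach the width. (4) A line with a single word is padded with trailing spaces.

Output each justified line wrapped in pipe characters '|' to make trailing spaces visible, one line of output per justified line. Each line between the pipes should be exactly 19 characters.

Answer: |spoon year we early|
|stone       release|
|curtain  do  bright|
|wolf    bean   milk|
|tired  owl page any|
|been               |

Derivation:
Line 1: ['spoon', 'year', 'we', 'early'] (min_width=19, slack=0)
Line 2: ['stone', 'release'] (min_width=13, slack=6)
Line 3: ['curtain', 'do', 'bright'] (min_width=17, slack=2)
Line 4: ['wolf', 'bean', 'milk'] (min_width=14, slack=5)
Line 5: ['tired', 'owl', 'page', 'any'] (min_width=18, slack=1)
Line 6: ['been'] (min_width=4, slack=15)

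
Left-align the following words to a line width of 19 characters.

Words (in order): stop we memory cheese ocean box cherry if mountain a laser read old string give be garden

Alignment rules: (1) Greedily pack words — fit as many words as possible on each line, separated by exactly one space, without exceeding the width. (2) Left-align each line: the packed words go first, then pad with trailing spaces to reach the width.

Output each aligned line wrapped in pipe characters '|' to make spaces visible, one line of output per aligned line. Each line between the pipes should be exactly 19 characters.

Answer: |stop we memory     |
|cheese ocean box   |
|cherry if mountain |
|a laser read old   |
|string give be     |
|garden             |

Derivation:
Line 1: ['stop', 'we', 'memory'] (min_width=14, slack=5)
Line 2: ['cheese', 'ocean', 'box'] (min_width=16, slack=3)
Line 3: ['cherry', 'if', 'mountain'] (min_width=18, slack=1)
Line 4: ['a', 'laser', 'read', 'old'] (min_width=16, slack=3)
Line 5: ['string', 'give', 'be'] (min_width=14, slack=5)
Line 6: ['garden'] (min_width=6, slack=13)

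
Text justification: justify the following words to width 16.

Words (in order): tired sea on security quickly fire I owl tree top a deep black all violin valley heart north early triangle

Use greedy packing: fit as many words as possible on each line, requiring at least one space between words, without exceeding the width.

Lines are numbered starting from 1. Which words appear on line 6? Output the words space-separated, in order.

Line 1: ['tired', 'sea', 'on'] (min_width=12, slack=4)
Line 2: ['security', 'quickly'] (min_width=16, slack=0)
Line 3: ['fire', 'I', 'owl', 'tree'] (min_width=15, slack=1)
Line 4: ['top', 'a', 'deep', 'black'] (min_width=16, slack=0)
Line 5: ['all', 'violin'] (min_width=10, slack=6)
Line 6: ['valley', 'heart'] (min_width=12, slack=4)
Line 7: ['north', 'early'] (min_width=11, slack=5)
Line 8: ['triangle'] (min_width=8, slack=8)

Answer: valley heart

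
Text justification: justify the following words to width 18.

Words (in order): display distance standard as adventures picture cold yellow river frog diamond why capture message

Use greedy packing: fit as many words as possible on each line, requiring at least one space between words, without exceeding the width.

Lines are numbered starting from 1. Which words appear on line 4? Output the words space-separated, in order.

Answer: cold yellow river

Derivation:
Line 1: ['display', 'distance'] (min_width=16, slack=2)
Line 2: ['standard', 'as'] (min_width=11, slack=7)
Line 3: ['adventures', 'picture'] (min_width=18, slack=0)
Line 4: ['cold', 'yellow', 'river'] (min_width=17, slack=1)
Line 5: ['frog', 'diamond', 'why'] (min_width=16, slack=2)
Line 6: ['capture', 'message'] (min_width=15, slack=3)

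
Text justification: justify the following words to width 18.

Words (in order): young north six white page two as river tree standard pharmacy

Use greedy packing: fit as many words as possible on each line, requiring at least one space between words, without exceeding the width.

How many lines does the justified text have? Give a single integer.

Answer: 4

Derivation:
Line 1: ['young', 'north', 'six'] (min_width=15, slack=3)
Line 2: ['white', 'page', 'two', 'as'] (min_width=17, slack=1)
Line 3: ['river', 'tree'] (min_width=10, slack=8)
Line 4: ['standard', 'pharmacy'] (min_width=17, slack=1)
Total lines: 4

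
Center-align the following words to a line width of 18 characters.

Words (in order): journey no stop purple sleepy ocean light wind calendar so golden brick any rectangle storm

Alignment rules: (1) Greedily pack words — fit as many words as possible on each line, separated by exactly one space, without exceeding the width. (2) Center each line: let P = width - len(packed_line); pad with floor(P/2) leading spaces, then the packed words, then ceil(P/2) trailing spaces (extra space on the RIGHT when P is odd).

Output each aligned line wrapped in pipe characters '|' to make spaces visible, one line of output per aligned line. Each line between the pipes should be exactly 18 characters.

Line 1: ['journey', 'no', 'stop'] (min_width=15, slack=3)
Line 2: ['purple', 'sleepy'] (min_width=13, slack=5)
Line 3: ['ocean', 'light', 'wind'] (min_width=16, slack=2)
Line 4: ['calendar', 'so', 'golden'] (min_width=18, slack=0)
Line 5: ['brick', 'any'] (min_width=9, slack=9)
Line 6: ['rectangle', 'storm'] (min_width=15, slack=3)

Answer: | journey no stop  |
|  purple sleepy   |
| ocean light wind |
|calendar so golden|
|    brick any     |
| rectangle storm  |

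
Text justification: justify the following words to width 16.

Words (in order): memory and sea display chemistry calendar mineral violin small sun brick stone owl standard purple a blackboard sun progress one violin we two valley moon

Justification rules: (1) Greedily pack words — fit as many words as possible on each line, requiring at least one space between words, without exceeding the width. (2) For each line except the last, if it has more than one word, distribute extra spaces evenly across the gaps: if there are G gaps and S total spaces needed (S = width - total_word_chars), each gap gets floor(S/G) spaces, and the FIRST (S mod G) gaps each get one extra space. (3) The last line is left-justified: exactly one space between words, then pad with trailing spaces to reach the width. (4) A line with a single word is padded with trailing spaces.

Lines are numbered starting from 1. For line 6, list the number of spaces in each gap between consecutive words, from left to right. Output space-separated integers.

Line 1: ['memory', 'and', 'sea'] (min_width=14, slack=2)
Line 2: ['display'] (min_width=7, slack=9)
Line 3: ['chemistry'] (min_width=9, slack=7)
Line 4: ['calendar', 'mineral'] (min_width=16, slack=0)
Line 5: ['violin', 'small', 'sun'] (min_width=16, slack=0)
Line 6: ['brick', 'stone', 'owl'] (min_width=15, slack=1)
Line 7: ['standard', 'purple'] (min_width=15, slack=1)
Line 8: ['a', 'blackboard', 'sun'] (min_width=16, slack=0)
Line 9: ['progress', 'one'] (min_width=12, slack=4)
Line 10: ['violin', 'we', 'two'] (min_width=13, slack=3)
Line 11: ['valley', 'moon'] (min_width=11, slack=5)

Answer: 2 1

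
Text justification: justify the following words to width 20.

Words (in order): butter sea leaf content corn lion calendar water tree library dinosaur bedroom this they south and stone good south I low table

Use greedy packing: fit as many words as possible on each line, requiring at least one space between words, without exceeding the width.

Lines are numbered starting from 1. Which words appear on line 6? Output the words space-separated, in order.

Line 1: ['butter', 'sea', 'leaf'] (min_width=15, slack=5)
Line 2: ['content', 'corn', 'lion'] (min_width=17, slack=3)
Line 3: ['calendar', 'water', 'tree'] (min_width=19, slack=1)
Line 4: ['library', 'dinosaur'] (min_width=16, slack=4)
Line 5: ['bedroom', 'this', 'they'] (min_width=17, slack=3)
Line 6: ['south', 'and', 'stone', 'good'] (min_width=20, slack=0)
Line 7: ['south', 'I', 'low', 'table'] (min_width=17, slack=3)

Answer: south and stone good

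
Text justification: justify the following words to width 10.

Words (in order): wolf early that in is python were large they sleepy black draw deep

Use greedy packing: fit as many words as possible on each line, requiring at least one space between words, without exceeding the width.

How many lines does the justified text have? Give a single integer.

Answer: 8

Derivation:
Line 1: ['wolf', 'early'] (min_width=10, slack=0)
Line 2: ['that', 'in', 'is'] (min_width=10, slack=0)
Line 3: ['python'] (min_width=6, slack=4)
Line 4: ['were', 'large'] (min_width=10, slack=0)
Line 5: ['they'] (min_width=4, slack=6)
Line 6: ['sleepy'] (min_width=6, slack=4)
Line 7: ['black', 'draw'] (min_width=10, slack=0)
Line 8: ['deep'] (min_width=4, slack=6)
Total lines: 8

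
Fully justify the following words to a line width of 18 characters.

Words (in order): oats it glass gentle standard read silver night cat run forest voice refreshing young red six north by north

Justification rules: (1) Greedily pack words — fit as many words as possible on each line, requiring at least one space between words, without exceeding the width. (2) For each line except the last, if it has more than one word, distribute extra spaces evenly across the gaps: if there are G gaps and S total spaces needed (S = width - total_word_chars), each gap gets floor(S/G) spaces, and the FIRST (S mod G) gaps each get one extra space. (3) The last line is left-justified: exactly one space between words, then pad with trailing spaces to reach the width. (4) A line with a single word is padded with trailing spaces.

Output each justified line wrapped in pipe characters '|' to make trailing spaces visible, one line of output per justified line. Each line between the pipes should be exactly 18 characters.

Answer: |oats    it   glass|
|gentle    standard|
|read  silver night|
|cat   run   forest|
|voice   refreshing|
|young    red   six|
|north by north    |

Derivation:
Line 1: ['oats', 'it', 'glass'] (min_width=13, slack=5)
Line 2: ['gentle', 'standard'] (min_width=15, slack=3)
Line 3: ['read', 'silver', 'night'] (min_width=17, slack=1)
Line 4: ['cat', 'run', 'forest'] (min_width=14, slack=4)
Line 5: ['voice', 'refreshing'] (min_width=16, slack=2)
Line 6: ['young', 'red', 'six'] (min_width=13, slack=5)
Line 7: ['north', 'by', 'north'] (min_width=14, slack=4)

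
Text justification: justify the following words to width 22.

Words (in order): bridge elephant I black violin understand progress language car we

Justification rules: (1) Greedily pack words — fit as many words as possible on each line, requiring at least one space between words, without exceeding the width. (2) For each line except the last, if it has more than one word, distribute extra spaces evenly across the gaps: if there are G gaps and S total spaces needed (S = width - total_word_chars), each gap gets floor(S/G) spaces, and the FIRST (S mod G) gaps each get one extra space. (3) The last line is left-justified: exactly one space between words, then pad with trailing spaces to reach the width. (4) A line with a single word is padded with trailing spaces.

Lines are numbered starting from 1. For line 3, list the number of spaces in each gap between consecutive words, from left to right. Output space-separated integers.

Line 1: ['bridge', 'elephant', 'I'] (min_width=17, slack=5)
Line 2: ['black', 'violin'] (min_width=12, slack=10)
Line 3: ['understand', 'progress'] (min_width=19, slack=3)
Line 4: ['language', 'car', 'we'] (min_width=15, slack=7)

Answer: 4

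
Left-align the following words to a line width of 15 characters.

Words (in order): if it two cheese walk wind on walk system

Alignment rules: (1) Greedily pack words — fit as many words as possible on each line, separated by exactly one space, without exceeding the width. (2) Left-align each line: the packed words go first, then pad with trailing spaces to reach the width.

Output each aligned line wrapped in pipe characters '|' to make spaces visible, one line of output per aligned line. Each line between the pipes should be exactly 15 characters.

Answer: |if it two      |
|cheese walk    |
|wind on walk   |
|system         |

Derivation:
Line 1: ['if', 'it', 'two'] (min_width=9, slack=6)
Line 2: ['cheese', 'walk'] (min_width=11, slack=4)
Line 3: ['wind', 'on', 'walk'] (min_width=12, slack=3)
Line 4: ['system'] (min_width=6, slack=9)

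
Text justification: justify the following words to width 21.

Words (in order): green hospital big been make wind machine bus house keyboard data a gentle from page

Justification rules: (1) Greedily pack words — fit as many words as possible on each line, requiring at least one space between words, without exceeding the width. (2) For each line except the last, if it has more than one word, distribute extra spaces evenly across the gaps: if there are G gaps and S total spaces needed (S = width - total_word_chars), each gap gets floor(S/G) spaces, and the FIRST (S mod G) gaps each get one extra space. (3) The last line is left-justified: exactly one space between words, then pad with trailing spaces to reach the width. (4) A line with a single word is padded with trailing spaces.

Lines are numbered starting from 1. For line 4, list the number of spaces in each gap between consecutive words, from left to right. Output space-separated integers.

Answer: 4 4

Derivation:
Line 1: ['green', 'hospital', 'big'] (min_width=18, slack=3)
Line 2: ['been', 'make', 'wind'] (min_width=14, slack=7)
Line 3: ['machine', 'bus', 'house'] (min_width=17, slack=4)
Line 4: ['keyboard', 'data', 'a'] (min_width=15, slack=6)
Line 5: ['gentle', 'from', 'page'] (min_width=16, slack=5)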